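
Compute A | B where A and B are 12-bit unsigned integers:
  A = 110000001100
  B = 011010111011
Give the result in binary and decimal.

Apply | to each column (1 where either bit is 1):
  110000001100
| 011010111011
--------------
  111010111111

Answer: 111010111111 (3775)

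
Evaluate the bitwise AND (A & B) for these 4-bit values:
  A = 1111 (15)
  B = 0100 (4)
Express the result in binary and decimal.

Apply & to each column (1 only where both bits are 1):
  1111
& 0100
------
  0100

Answer: 0100 (4)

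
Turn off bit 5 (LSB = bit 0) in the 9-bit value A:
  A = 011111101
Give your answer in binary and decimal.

Mask = ~(1 << 5) = 111011111
Bit 5 of A is 1, so AND-ing with the mask clears it to 0.
  011111101
& 111011111
-----------
  011011101

Answer: 011011101 (221)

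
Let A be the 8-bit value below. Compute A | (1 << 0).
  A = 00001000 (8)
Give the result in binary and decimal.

Mask = 1 << 0 = 00000001
Bit 0 of A is 0, so OR-ing with the mask flips it to 1.
  00001000
| 00000001
----------
  00001001

Answer: 00001001 (9)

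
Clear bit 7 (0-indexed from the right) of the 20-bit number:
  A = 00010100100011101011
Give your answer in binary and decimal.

Mask = ~(1 << 7) = 11111111111101111111
Bit 7 of A is 1, so AND-ing with the mask clears it to 0.
  00010100100011101011
& 11111111111101111111
----------------------
  00010100100001101011

Answer: 00010100100001101011 (84075)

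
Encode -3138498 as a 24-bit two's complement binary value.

1. Binary of +3138498:  001011111110001111000010
2. Invert bits:     110100000001110000111101
3. Add 1:           110100000001110000111110

Answer: 110100000001110000111110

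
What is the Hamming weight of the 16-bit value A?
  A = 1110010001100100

1110010001100100
1-bits at positions (from bit 0 = LSB): 2, 5, 6, 10, 13, 14, 15
Count = 7

Answer: 7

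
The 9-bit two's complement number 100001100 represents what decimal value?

MSB is 1, so the value is negative. Find the magnitude:
1. Invert bits:  011110011
2. Add 1:        011110100  = 244
3. Apply sign:   -244

Answer: -244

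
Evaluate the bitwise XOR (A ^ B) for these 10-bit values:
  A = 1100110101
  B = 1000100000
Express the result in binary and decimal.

Apply ^ to each column (1 where bits differ):
  1100110101
^ 1000100000
------------
  0100010101

Answer: 0100010101 (277)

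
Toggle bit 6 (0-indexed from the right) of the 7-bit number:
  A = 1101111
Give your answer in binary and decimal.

Mask = 1 << 6 = 1000000
Bit 6 of A is 1; XOR with the mask flips it to 0.
  1101111
^ 1000000
---------
  0101111

Answer: 0101111 (47)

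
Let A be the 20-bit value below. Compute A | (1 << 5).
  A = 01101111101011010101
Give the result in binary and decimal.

Mask = 1 << 5 = 00000000000000100000
Bit 5 of A is 0, so OR-ing with the mask flips it to 1.
  01101111101011010101
| 00000000000000100000
----------------------
  01101111101011110101

Answer: 01101111101011110101 (457461)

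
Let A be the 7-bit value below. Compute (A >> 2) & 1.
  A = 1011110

Bit 2 is the 3rd from the right.
  1011110
      ^
That bit is 1.

Answer: 1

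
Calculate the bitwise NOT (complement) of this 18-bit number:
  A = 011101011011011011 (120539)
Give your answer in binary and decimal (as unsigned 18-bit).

Flip each bit (0->1, 1->0):
  011101011011011011
  100010100100100100

Answer: 100010100100100100 (141604)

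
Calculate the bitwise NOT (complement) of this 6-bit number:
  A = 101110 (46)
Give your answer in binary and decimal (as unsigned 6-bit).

Flip each bit (0->1, 1->0):
  101110
  010001

Answer: 010001 (17)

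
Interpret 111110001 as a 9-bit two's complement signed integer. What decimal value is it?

MSB is 1, so the value is negative. Find the magnitude:
1. Invert bits:  000001110
2. Add 1:        000001111  = 15
3. Apply sign:   -15

Answer: -15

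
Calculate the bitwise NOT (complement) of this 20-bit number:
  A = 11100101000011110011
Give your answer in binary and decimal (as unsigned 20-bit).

Flip each bit (0->1, 1->0):
  11100101000011110011
  00011010111100001100

Answer: 00011010111100001100 (110348)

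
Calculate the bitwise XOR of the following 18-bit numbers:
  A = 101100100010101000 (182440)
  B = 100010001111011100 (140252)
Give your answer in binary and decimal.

Apply ^ to each column (1 where bits differ):
  101100100010101000
^ 100010001111011100
--------------------
  001110101101110100

Answer: 001110101101110100 (60276)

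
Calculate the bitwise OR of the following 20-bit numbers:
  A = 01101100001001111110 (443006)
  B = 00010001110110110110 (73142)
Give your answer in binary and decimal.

Apply | to each column (1 where either bit is 1):
  01101100001001111110
| 00010001110110110110
----------------------
  01111101111111111110

Answer: 01111101111111111110 (516094)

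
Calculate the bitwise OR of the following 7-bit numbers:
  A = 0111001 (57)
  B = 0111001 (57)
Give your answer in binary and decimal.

Apply | to each column (1 where either bit is 1):
  0111001
| 0111001
---------
  0111001

Answer: 0111001 (57)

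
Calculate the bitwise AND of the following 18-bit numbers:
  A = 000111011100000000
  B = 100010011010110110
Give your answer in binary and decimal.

Apply & to each column (1 only where both bits are 1):
  000111011100000000
& 100010011010110110
--------------------
  000010011000000000

Answer: 000010011000000000 (9728)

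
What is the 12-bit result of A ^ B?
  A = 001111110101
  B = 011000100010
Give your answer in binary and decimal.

Apply ^ to each column (1 where bits differ):
  001111110101
^ 011000100010
--------------
  010111010111

Answer: 010111010111 (1495)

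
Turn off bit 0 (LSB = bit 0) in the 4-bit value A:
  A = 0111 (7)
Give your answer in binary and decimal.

Mask = ~(1 << 0) = 1110
Bit 0 of A is 1, so AND-ing with the mask clears it to 0.
  0111
& 1110
------
  0110

Answer: 0110 (6)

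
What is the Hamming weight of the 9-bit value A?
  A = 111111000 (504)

111111000
1-bits at positions (from bit 0 = LSB): 3, 4, 5, 6, 7, 8
Count = 6

Answer: 6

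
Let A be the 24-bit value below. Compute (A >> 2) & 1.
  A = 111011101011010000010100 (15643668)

Bit 2 is the 3rd from the right.
  111011101011010000010100
                       ^
That bit is 1.

Answer: 1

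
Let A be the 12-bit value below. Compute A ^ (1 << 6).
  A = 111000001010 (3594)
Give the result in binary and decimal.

Mask = 1 << 6 = 000001000000
Bit 6 of A is 0; XOR with the mask flips it to 1.
  111000001010
^ 000001000000
--------------
  111001001010

Answer: 111001001010 (3658)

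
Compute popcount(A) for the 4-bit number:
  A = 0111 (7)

0111
1-bits at positions (from bit 0 = LSB): 0, 1, 2
Count = 3

Answer: 3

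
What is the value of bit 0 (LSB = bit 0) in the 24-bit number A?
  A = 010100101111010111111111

Bit 0 is the 1st from the right.
  010100101111010111111111
                         ^
That bit is 1.

Answer: 1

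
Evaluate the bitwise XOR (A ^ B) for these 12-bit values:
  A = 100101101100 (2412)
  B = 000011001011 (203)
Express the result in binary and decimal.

Apply ^ to each column (1 where bits differ):
  100101101100
^ 000011001011
--------------
  100110100111

Answer: 100110100111 (2471)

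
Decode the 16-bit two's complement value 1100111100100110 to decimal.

MSB is 1, so the value is negative. Find the magnitude:
1. Invert bits:  0011000011011001
2. Add 1:        0011000011011010  = 12506
3. Apply sign:   -12506

Answer: -12506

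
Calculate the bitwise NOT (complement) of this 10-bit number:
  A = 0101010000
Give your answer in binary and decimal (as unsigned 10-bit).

Flip each bit (0->1, 1->0):
  0101010000
  1010101111

Answer: 1010101111 (687)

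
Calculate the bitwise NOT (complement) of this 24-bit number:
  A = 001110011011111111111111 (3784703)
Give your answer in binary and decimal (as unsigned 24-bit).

Flip each bit (0->1, 1->0):
  001110011011111111111111
  110001100100000000000000

Answer: 110001100100000000000000 (12992512)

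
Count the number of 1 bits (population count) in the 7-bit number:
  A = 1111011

1111011
1-bits at positions (from bit 0 = LSB): 0, 1, 3, 4, 5, 6
Count = 6

Answer: 6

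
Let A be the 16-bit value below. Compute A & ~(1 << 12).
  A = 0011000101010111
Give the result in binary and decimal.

Mask = ~(1 << 12) = 1110111111111111
Bit 12 of A is 1, so AND-ing with the mask clears it to 0.
  0011000101010111
& 1110111111111111
------------------
  0010000101010111

Answer: 0010000101010111 (8535)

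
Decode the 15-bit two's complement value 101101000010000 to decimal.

MSB is 1, so the value is negative. Find the magnitude:
1. Invert bits:  010010111101111
2. Add 1:        010010111110000  = 9712
3. Apply sign:   -9712

Answer: -9712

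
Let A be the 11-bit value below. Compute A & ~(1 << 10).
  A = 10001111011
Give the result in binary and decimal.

Mask = ~(1 << 10) = 01111111111
Bit 10 of A is 1, so AND-ing with the mask clears it to 0.
  10001111011
& 01111111111
-------------
  00001111011

Answer: 00001111011 (123)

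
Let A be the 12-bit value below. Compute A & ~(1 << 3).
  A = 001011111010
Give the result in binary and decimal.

Mask = ~(1 << 3) = 111111110111
Bit 3 of A is 1, so AND-ing with the mask clears it to 0.
  001011111010
& 111111110111
--------------
  001011110010

Answer: 001011110010 (754)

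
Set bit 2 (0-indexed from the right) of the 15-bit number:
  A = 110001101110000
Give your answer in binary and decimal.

Mask = 1 << 2 = 000000000000100
Bit 2 of A is 0, so OR-ing with the mask flips it to 1.
  110001101110000
| 000000000000100
-----------------
  110001101110100

Answer: 110001101110100 (25460)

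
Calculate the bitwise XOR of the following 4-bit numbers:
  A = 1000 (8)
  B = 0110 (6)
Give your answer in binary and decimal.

Apply ^ to each column (1 where bits differ):
  1000
^ 0110
------
  1110

Answer: 1110 (14)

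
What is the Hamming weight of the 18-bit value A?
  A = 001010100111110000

001010100111110000
1-bits at positions (from bit 0 = LSB): 4, 5, 6, 7, 8, 11, 13, 15
Count = 8

Answer: 8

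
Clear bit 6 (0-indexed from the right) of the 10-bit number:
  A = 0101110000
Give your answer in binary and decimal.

Mask = ~(1 << 6) = 1110111111
Bit 6 of A is 1, so AND-ing with the mask clears it to 0.
  0101110000
& 1110111111
------------
  0100110000

Answer: 0100110000 (304)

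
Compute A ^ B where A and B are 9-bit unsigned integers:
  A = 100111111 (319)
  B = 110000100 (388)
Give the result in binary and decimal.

Apply ^ to each column (1 where bits differ):
  100111111
^ 110000100
-----------
  010111011

Answer: 010111011 (187)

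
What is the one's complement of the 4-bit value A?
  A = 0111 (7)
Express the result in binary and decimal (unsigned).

Flip each bit (0->1, 1->0):
  0111
  1000

Answer: 1000 (8)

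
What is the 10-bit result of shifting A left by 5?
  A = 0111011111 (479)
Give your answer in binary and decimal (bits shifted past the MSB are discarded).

Shift left by 5: drop the top 5 bit(s), append 5 zero(s) on the right.
  0111011111  ->  discard [01110], keep [11111], append 00000
= 1111100000

Answer: 1111100000 (992)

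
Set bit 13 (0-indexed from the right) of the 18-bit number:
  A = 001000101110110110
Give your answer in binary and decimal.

Mask = 1 << 13 = 000010000000000000
Bit 13 of A is 0, so OR-ing with the mask flips it to 1.
  001000101110110110
| 000010000000000000
--------------------
  001010101110110110

Answer: 001010101110110110 (43958)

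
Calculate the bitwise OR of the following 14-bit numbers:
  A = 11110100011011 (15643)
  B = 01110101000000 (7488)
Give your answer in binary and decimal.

Apply | to each column (1 where either bit is 1):
  11110100011011
| 01110101000000
----------------
  11110101011011

Answer: 11110101011011 (15707)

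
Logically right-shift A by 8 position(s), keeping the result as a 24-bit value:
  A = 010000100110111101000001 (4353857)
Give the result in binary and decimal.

Logical shift right by 8: drop the bottom 8 bit(s), prepend 8 zero(s) on the left.
  010000100110111101000001  ->  keep [0100001001101111], discard [01000001], prepend 00000000
= 000000000100001001101111

Answer: 000000000100001001101111 (17007)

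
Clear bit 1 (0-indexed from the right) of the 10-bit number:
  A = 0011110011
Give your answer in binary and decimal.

Mask = ~(1 << 1) = 1111111101
Bit 1 of A is 1, so AND-ing with the mask clears it to 0.
  0011110011
& 1111111101
------------
  0011110001

Answer: 0011110001 (241)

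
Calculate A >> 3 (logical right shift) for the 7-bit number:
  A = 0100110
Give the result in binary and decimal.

Logical shift right by 3: drop the bottom 3 bit(s), prepend 3 zero(s) on the left.
  0100110  ->  keep [0100], discard [110], prepend 000
= 0000100

Answer: 0000100 (4)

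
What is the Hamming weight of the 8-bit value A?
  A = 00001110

00001110
1-bits at positions (from bit 0 = LSB): 1, 2, 3
Count = 3

Answer: 3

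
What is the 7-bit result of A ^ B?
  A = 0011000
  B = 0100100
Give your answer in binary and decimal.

Apply ^ to each column (1 where bits differ):
  0011000
^ 0100100
---------
  0111100

Answer: 0111100 (60)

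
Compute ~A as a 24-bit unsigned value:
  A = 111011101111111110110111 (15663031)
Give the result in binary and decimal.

Flip each bit (0->1, 1->0):
  111011101111111110110111
  000100010000000001001000

Answer: 000100010000000001001000 (1114184)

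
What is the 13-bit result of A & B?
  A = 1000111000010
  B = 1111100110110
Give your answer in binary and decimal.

Apply & to each column (1 only where both bits are 1):
  1000111000010
& 1111100110110
---------------
  1000100000010

Answer: 1000100000010 (4354)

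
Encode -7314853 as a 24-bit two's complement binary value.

1. Binary of +7314853:  011011111001110110100101
2. Invert bits:     100100000110001001011010
3. Add 1:           100100000110001001011011

Answer: 100100000110001001011011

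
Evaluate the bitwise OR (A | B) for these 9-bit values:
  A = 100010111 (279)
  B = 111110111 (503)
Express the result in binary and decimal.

Apply | to each column (1 where either bit is 1):
  100010111
| 111110111
-----------
  111110111

Answer: 111110111 (503)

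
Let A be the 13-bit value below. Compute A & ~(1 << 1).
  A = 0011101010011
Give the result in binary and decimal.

Mask = ~(1 << 1) = 1111111111101
Bit 1 of A is 1, so AND-ing with the mask clears it to 0.
  0011101010011
& 1111111111101
---------------
  0011101010001

Answer: 0011101010001 (1873)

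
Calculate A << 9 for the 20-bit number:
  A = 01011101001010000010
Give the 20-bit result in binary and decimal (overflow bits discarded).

Shift left by 9: drop the top 9 bit(s), append 9 zero(s) on the right.
  01011101001010000010  ->  discard [010111010], keep [01010000010], append 000000000
= 01010000010000000000

Answer: 01010000010000000000 (328704)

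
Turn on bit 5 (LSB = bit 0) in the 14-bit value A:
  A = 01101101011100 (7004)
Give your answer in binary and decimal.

Mask = 1 << 5 = 00000000100000
Bit 5 of A is 0, so OR-ing with the mask flips it to 1.
  01101101011100
| 00000000100000
----------------
  01101101111100

Answer: 01101101111100 (7036)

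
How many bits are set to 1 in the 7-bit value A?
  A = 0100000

0100000
1-bits at positions (from bit 0 = LSB): 5
Count = 1

Answer: 1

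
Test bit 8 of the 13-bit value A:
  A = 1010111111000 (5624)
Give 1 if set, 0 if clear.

Bit 8 is the 9th from the right.
  1010111111000
      ^
That bit is 1.

Answer: 1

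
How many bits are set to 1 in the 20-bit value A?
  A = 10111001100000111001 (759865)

10111001100000111001
1-bits at positions (from bit 0 = LSB): 0, 3, 4, 5, 11, 12, 15, 16, 17, 19
Count = 10

Answer: 10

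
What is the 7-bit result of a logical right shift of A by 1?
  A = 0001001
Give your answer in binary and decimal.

Logical shift right by 1: drop the bottom 1 bit(s), prepend 1 zero(s) on the left.
  0001001  ->  keep [000100], discard [1], prepend 0
= 0000100

Answer: 0000100 (4)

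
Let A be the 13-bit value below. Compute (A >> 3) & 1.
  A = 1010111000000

Bit 3 is the 4th from the right.
  1010111000000
           ^
That bit is 0.

Answer: 0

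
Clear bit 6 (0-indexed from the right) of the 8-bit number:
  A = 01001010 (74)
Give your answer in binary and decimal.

Mask = ~(1 << 6) = 10111111
Bit 6 of A is 1, so AND-ing with the mask clears it to 0.
  01001010
& 10111111
----------
  00001010

Answer: 00001010 (10)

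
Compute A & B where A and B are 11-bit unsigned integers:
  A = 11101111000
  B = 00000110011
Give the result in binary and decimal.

Apply & to each column (1 only where both bits are 1):
  11101111000
& 00000110011
-------------
  00000110000

Answer: 00000110000 (48)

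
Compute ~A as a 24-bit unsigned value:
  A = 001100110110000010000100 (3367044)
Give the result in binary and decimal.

Flip each bit (0->1, 1->0):
  001100110110000010000100
  110011001001111101111011

Answer: 110011001001111101111011 (13410171)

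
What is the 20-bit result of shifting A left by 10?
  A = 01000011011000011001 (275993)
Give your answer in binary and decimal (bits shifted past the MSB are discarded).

Shift left by 10: drop the top 10 bit(s), append 10 zero(s) on the right.
  01000011011000011001  ->  discard [0100001101], keep [1000011001], append 0000000000
= 10000110010000000000

Answer: 10000110010000000000 (549888)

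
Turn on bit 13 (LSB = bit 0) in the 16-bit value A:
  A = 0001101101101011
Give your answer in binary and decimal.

Mask = 1 << 13 = 0010000000000000
Bit 13 of A is 0, so OR-ing with the mask flips it to 1.
  0001101101101011
| 0010000000000000
------------------
  0011101101101011

Answer: 0011101101101011 (15211)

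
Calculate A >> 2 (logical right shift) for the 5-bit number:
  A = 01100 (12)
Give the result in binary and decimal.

Logical shift right by 2: drop the bottom 2 bit(s), prepend 2 zero(s) on the left.
  01100  ->  keep [011], discard [00], prepend 00
= 00011

Answer: 00011 (3)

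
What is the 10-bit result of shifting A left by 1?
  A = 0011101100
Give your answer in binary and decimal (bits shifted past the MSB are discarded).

Shift left by 1: drop the top 1 bit(s), append 1 zero(s) on the right.
  0011101100  ->  discard [0], keep [011101100], append 0
= 0111011000

Answer: 0111011000 (472)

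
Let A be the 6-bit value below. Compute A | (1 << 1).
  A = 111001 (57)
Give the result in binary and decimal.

Mask = 1 << 1 = 000010
Bit 1 of A is 0, so OR-ing with the mask flips it to 1.
  111001
| 000010
--------
  111011

Answer: 111011 (59)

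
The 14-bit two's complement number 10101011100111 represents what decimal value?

MSB is 1, so the value is negative. Find the magnitude:
1. Invert bits:  01010100011000
2. Add 1:        01010100011001  = 5401
3. Apply sign:   -5401

Answer: -5401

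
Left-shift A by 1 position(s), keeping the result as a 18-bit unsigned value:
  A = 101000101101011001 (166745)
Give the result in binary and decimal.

Shift left by 1: drop the top 1 bit(s), append 1 zero(s) on the right.
  101000101101011001  ->  discard [1], keep [01000101101011001], append 0
= 010001011010110010

Answer: 010001011010110010 (71346)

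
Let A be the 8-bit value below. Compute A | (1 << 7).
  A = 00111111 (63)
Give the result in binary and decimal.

Mask = 1 << 7 = 10000000
Bit 7 of A is 0, so OR-ing with the mask flips it to 1.
  00111111
| 10000000
----------
  10111111

Answer: 10111111 (191)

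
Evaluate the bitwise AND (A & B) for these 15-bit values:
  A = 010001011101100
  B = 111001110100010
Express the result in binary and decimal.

Apply & to each column (1 only where both bits are 1):
  010001011101100
& 111001110100010
-----------------
  010001010100000

Answer: 010001010100000 (8864)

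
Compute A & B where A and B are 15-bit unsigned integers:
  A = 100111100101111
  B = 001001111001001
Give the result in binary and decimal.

Apply & to each column (1 only where both bits are 1):
  100111100101111
& 001001111001001
-----------------
  000001100001001

Answer: 000001100001001 (777)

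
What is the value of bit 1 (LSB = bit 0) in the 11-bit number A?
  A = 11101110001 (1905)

Bit 1 is the 2nd from the right.
  11101110001
           ^
That bit is 0.

Answer: 0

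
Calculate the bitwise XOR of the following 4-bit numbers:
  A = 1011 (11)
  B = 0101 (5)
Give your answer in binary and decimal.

Apply ^ to each column (1 where bits differ):
  1011
^ 0101
------
  1110

Answer: 1110 (14)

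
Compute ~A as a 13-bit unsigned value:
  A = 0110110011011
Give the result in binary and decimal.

Flip each bit (0->1, 1->0):
  0110110011011
  1001001100100

Answer: 1001001100100 (4708)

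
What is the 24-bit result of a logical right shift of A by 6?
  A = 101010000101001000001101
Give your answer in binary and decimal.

Logical shift right by 6: drop the bottom 6 bit(s), prepend 6 zero(s) on the left.
  101010000101001000001101  ->  keep [101010000101001000], discard [001101], prepend 000000
= 000000101010000101001000

Answer: 000000101010000101001000 (172360)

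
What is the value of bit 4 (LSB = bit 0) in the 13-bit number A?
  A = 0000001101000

Bit 4 is the 5th from the right.
  0000001101000
          ^
That bit is 0.

Answer: 0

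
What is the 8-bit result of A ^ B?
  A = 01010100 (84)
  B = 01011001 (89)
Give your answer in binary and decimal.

Apply ^ to each column (1 where bits differ):
  01010100
^ 01011001
----------
  00001101

Answer: 00001101 (13)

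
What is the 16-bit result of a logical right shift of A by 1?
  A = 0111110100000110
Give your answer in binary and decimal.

Logical shift right by 1: drop the bottom 1 bit(s), prepend 1 zero(s) on the left.
  0111110100000110  ->  keep [011111010000011], discard [0], prepend 0
= 0011111010000011

Answer: 0011111010000011 (16003)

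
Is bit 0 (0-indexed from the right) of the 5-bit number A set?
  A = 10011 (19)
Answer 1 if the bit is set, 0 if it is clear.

Bit 0 is the 1st from the right.
  10011
      ^
That bit is 1.

Answer: 1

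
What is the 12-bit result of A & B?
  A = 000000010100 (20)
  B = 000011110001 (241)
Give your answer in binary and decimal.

Apply & to each column (1 only where both bits are 1):
  000000010100
& 000011110001
--------------
  000000010000

Answer: 000000010000 (16)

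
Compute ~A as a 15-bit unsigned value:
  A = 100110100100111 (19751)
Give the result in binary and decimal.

Flip each bit (0->1, 1->0):
  100110100100111
  011001011011000

Answer: 011001011011000 (13016)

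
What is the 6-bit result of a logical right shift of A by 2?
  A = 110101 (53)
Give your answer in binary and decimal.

Logical shift right by 2: drop the bottom 2 bit(s), prepend 2 zero(s) on the left.
  110101  ->  keep [1101], discard [01], prepend 00
= 001101

Answer: 001101 (13)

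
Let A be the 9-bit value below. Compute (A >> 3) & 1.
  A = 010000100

Bit 3 is the 4th from the right.
  010000100
       ^
That bit is 0.

Answer: 0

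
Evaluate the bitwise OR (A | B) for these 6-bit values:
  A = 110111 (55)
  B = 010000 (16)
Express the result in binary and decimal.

Apply | to each column (1 where either bit is 1):
  110111
| 010000
--------
  110111

Answer: 110111 (55)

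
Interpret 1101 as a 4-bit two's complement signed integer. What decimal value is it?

MSB is 1, so the value is negative. Find the magnitude:
1. Invert bits:  0010
2. Add 1:        0011  = 3
3. Apply sign:   -3

Answer: -3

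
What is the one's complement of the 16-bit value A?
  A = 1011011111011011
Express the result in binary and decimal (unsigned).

Flip each bit (0->1, 1->0):
  1011011111011011
  0100100000100100

Answer: 0100100000100100 (18468)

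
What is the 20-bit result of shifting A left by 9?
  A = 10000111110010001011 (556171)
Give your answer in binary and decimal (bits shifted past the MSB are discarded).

Shift left by 9: drop the top 9 bit(s), append 9 zero(s) on the right.
  10000111110010001011  ->  discard [100001111], keep [10010001011], append 000000000
= 10010001011000000000

Answer: 10010001011000000000 (595456)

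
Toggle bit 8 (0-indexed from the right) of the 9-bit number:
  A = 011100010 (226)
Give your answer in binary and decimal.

Mask = 1 << 8 = 100000000
Bit 8 of A is 0; XOR with the mask flips it to 1.
  011100010
^ 100000000
-----------
  111100010

Answer: 111100010 (482)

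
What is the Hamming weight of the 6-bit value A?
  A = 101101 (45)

101101
1-bits at positions (from bit 0 = LSB): 0, 2, 3, 5
Count = 4

Answer: 4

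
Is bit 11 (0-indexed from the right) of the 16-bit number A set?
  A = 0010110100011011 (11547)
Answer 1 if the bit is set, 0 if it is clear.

Bit 11 is the 12th from the right.
  0010110100011011
      ^
That bit is 1.

Answer: 1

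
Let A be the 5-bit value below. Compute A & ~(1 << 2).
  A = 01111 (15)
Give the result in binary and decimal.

Mask = ~(1 << 2) = 11011
Bit 2 of A is 1, so AND-ing with the mask clears it to 0.
  01111
& 11011
-------
  01011

Answer: 01011 (11)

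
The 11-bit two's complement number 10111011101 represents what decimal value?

MSB is 1, so the value is negative. Find the magnitude:
1. Invert bits:  01000100010
2. Add 1:        01000100011  = 547
3. Apply sign:   -547

Answer: -547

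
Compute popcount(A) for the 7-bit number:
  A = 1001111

1001111
1-bits at positions (from bit 0 = LSB): 0, 1, 2, 3, 6
Count = 5

Answer: 5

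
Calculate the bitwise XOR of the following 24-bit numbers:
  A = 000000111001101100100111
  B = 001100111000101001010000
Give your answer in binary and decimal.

Apply ^ to each column (1 where bits differ):
  000000111001101100100111
^ 001100111000101001010000
--------------------------
  001100000001000101110111

Answer: 001100000001000101110111 (3150199)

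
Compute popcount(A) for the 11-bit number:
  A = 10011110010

10011110010
1-bits at positions (from bit 0 = LSB): 1, 4, 5, 6, 7, 10
Count = 6

Answer: 6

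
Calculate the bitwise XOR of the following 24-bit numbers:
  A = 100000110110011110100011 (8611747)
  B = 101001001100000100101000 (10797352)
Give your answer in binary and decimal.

Apply ^ to each column (1 where bits differ):
  100000110110011110100011
^ 101001001100000100101000
--------------------------
  001001111010011010001011

Answer: 001001111010011010001011 (2598539)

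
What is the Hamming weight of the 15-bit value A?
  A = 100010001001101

100010001001101
1-bits at positions (from bit 0 = LSB): 0, 2, 3, 6, 10, 14
Count = 6

Answer: 6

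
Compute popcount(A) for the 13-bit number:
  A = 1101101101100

1101101101100
1-bits at positions (from bit 0 = LSB): 2, 3, 5, 6, 8, 9, 11, 12
Count = 8

Answer: 8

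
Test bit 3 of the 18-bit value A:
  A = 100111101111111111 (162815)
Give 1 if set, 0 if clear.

Bit 3 is the 4th from the right.
  100111101111111111
                ^
That bit is 1.

Answer: 1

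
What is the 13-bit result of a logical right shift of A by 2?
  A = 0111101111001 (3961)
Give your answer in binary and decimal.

Logical shift right by 2: drop the bottom 2 bit(s), prepend 2 zero(s) on the left.
  0111101111001  ->  keep [01111011110], discard [01], prepend 00
= 0001111011110

Answer: 0001111011110 (990)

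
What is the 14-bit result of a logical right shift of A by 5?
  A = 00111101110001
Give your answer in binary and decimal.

Logical shift right by 5: drop the bottom 5 bit(s), prepend 5 zero(s) on the left.
  00111101110001  ->  keep [001111011], discard [10001], prepend 00000
= 00000001111011

Answer: 00000001111011 (123)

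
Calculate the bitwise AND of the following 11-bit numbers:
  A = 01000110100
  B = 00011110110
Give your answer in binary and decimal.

Apply & to each column (1 only where both bits are 1):
  01000110100
& 00011110110
-------------
  00000110100

Answer: 00000110100 (52)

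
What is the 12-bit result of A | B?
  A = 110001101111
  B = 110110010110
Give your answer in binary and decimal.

Apply | to each column (1 where either bit is 1):
  110001101111
| 110110010110
--------------
  110111111111

Answer: 110111111111 (3583)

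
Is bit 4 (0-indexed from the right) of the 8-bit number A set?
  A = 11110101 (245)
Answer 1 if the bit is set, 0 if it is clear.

Bit 4 is the 5th from the right.
  11110101
     ^
That bit is 1.

Answer: 1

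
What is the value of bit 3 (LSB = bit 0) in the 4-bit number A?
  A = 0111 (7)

Bit 3 is the 4th from the right.
  0111
  ^
That bit is 0.

Answer: 0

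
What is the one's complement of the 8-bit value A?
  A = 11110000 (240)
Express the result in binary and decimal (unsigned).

Flip each bit (0->1, 1->0):
  11110000
  00001111

Answer: 00001111 (15)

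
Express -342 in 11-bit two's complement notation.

1. Binary of +342:  00101010110
2. Invert bits:     11010101001
3. Add 1:           11010101010

Answer: 11010101010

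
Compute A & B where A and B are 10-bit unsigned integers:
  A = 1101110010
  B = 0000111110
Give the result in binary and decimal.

Apply & to each column (1 only where both bits are 1):
  1101110010
& 0000111110
------------
  0000110010

Answer: 0000110010 (50)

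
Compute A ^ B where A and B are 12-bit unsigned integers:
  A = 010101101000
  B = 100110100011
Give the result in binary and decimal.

Apply ^ to each column (1 where bits differ):
  010101101000
^ 100110100011
--------------
  110011001011

Answer: 110011001011 (3275)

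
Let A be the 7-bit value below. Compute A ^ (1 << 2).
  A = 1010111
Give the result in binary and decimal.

Mask = 1 << 2 = 0000100
Bit 2 of A is 1; XOR with the mask flips it to 0.
  1010111
^ 0000100
---------
  1010011

Answer: 1010011 (83)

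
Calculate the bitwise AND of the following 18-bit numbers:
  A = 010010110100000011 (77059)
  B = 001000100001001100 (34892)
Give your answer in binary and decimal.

Apply & to each column (1 only where both bits are 1):
  010010110100000011
& 001000100001001100
--------------------
  000000100000000000

Answer: 000000100000000000 (2048)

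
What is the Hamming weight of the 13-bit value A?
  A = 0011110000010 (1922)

0011110000010
1-bits at positions (from bit 0 = LSB): 1, 7, 8, 9, 10
Count = 5

Answer: 5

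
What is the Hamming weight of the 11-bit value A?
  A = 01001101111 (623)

01001101111
1-bits at positions (from bit 0 = LSB): 0, 1, 2, 3, 5, 6, 9
Count = 7

Answer: 7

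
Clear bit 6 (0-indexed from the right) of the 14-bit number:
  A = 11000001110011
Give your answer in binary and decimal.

Mask = ~(1 << 6) = 11111110111111
Bit 6 of A is 1, so AND-ing with the mask clears it to 0.
  11000001110011
& 11111110111111
----------------
  11000000110011

Answer: 11000000110011 (12339)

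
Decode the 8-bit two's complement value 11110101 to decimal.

MSB is 1, so the value is negative. Find the magnitude:
1. Invert bits:  00001010
2. Add 1:        00001011  = 11
3. Apply sign:   -11

Answer: -11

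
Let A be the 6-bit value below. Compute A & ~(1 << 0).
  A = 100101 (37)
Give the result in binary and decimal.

Mask = ~(1 << 0) = 111110
Bit 0 of A is 1, so AND-ing with the mask clears it to 0.
  100101
& 111110
--------
  100100

Answer: 100100 (36)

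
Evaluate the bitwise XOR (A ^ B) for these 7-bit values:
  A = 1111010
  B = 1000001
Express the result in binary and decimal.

Apply ^ to each column (1 where bits differ):
  1111010
^ 1000001
---------
  0111011

Answer: 0111011 (59)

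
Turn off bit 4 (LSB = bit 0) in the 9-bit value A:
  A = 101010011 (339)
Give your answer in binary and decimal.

Mask = ~(1 << 4) = 111101111
Bit 4 of A is 1, so AND-ing with the mask clears it to 0.
  101010011
& 111101111
-----------
  101000011

Answer: 101000011 (323)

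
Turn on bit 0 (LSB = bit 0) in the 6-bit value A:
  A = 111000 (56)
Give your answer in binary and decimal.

Mask = 1 << 0 = 000001
Bit 0 of A is 0, so OR-ing with the mask flips it to 1.
  111000
| 000001
--------
  111001

Answer: 111001 (57)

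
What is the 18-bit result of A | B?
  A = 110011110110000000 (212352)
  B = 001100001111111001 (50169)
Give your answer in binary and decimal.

Apply | to each column (1 where either bit is 1):
  110011110110000000
| 001100001111111001
--------------------
  111111111111111001

Answer: 111111111111111001 (262137)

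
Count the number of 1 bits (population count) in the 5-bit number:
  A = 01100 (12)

01100
1-bits at positions (from bit 0 = LSB): 2, 3
Count = 2

Answer: 2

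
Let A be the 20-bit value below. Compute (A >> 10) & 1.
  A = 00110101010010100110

Bit 10 is the 11th from the right.
  00110101010010100110
           ^
That bit is 1.

Answer: 1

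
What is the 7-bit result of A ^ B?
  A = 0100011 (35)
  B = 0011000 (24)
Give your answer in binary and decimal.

Apply ^ to each column (1 where bits differ):
  0100011
^ 0011000
---------
  0111011

Answer: 0111011 (59)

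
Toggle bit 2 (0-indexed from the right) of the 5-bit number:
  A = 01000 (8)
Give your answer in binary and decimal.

Mask = 1 << 2 = 00100
Bit 2 of A is 0; XOR with the mask flips it to 1.
  01000
^ 00100
-------
  01100

Answer: 01100 (12)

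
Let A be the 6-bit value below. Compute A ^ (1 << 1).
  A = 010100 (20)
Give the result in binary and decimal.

Mask = 1 << 1 = 000010
Bit 1 of A is 0; XOR with the mask flips it to 1.
  010100
^ 000010
--------
  010110

Answer: 010110 (22)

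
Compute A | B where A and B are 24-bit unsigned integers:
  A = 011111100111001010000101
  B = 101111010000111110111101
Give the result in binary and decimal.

Apply | to each column (1 where either bit is 1):
  011111100111001010000101
| 101111010000111110111101
--------------------------
  111111110111111110111101

Answer: 111111110111111110111101 (16744381)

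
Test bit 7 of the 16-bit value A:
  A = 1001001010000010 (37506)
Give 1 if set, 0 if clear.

Bit 7 is the 8th from the right.
  1001001010000010
          ^
That bit is 1.

Answer: 1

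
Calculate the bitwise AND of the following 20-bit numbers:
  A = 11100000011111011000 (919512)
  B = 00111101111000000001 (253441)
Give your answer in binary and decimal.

Apply & to each column (1 only where both bits are 1):
  11100000011111011000
& 00111101111000000001
----------------------
  00100000011000000000

Answer: 00100000011000000000 (132608)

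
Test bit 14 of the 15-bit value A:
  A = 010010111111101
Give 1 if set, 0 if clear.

Bit 14 is the 15th from the right.
  010010111111101
  ^
That bit is 0.

Answer: 0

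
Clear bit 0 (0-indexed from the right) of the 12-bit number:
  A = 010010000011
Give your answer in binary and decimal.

Mask = ~(1 << 0) = 111111111110
Bit 0 of A is 1, so AND-ing with the mask clears it to 0.
  010010000011
& 111111111110
--------------
  010010000010

Answer: 010010000010 (1154)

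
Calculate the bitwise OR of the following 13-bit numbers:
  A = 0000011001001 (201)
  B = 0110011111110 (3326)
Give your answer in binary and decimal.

Apply | to each column (1 where either bit is 1):
  0000011001001
| 0110011111110
---------------
  0110011111111

Answer: 0110011111111 (3327)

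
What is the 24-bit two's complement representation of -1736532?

1. Binary of +1736532:  000110100111111101010100
2. Invert bits:     111001011000000010101011
3. Add 1:           111001011000000010101100

Answer: 111001011000000010101100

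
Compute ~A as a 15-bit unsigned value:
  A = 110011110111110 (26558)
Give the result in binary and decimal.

Flip each bit (0->1, 1->0):
  110011110111110
  001100001000001

Answer: 001100001000001 (6209)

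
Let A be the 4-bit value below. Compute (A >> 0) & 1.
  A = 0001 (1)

Bit 0 is the 1st from the right.
  0001
     ^
That bit is 1.

Answer: 1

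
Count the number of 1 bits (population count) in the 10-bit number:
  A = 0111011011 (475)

0111011011
1-bits at positions (from bit 0 = LSB): 0, 1, 3, 4, 6, 7, 8
Count = 7

Answer: 7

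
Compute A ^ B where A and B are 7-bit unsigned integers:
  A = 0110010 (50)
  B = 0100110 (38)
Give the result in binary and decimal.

Apply ^ to each column (1 where bits differ):
  0110010
^ 0100110
---------
  0010100

Answer: 0010100 (20)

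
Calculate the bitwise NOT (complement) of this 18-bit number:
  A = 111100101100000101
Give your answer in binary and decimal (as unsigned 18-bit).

Flip each bit (0->1, 1->0):
  111100101100000101
  000011010011111010

Answer: 000011010011111010 (13562)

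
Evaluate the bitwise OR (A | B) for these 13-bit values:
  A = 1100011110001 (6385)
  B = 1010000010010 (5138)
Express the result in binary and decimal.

Apply | to each column (1 where either bit is 1):
  1100011110001
| 1010000010010
---------------
  1110011110011

Answer: 1110011110011 (7411)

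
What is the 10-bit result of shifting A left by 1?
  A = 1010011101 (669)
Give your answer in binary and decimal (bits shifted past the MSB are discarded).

Shift left by 1: drop the top 1 bit(s), append 1 zero(s) on the right.
  1010011101  ->  discard [1], keep [010011101], append 0
= 0100111010

Answer: 0100111010 (314)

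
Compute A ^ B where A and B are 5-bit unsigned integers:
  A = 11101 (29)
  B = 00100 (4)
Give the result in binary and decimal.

Apply ^ to each column (1 where bits differ):
  11101
^ 00100
-------
  11001

Answer: 11001 (25)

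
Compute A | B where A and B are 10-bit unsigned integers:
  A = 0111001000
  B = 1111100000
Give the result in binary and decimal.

Apply | to each column (1 where either bit is 1):
  0111001000
| 1111100000
------------
  1111101000

Answer: 1111101000 (1000)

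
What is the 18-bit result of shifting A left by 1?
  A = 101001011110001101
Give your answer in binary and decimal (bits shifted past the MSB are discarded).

Shift left by 1: drop the top 1 bit(s), append 1 zero(s) on the right.
  101001011110001101  ->  discard [1], keep [01001011110001101], append 0
= 010010111100011010

Answer: 010010111100011010 (77594)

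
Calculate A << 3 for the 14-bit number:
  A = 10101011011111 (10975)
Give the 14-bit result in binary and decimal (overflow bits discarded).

Shift left by 3: drop the top 3 bit(s), append 3 zero(s) on the right.
  10101011011111  ->  discard [101], keep [01011011111], append 000
= 01011011111000

Answer: 01011011111000 (5880)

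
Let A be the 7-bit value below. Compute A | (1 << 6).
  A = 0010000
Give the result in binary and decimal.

Mask = 1 << 6 = 1000000
Bit 6 of A is 0, so OR-ing with the mask flips it to 1.
  0010000
| 1000000
---------
  1010000

Answer: 1010000 (80)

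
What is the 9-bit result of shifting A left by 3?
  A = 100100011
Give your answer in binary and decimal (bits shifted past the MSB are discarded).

Shift left by 3: drop the top 3 bit(s), append 3 zero(s) on the right.
  100100011  ->  discard [100], keep [100011], append 000
= 100011000

Answer: 100011000 (280)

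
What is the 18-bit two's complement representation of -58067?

1. Binary of +58067:  001110001011010011
2. Invert bits:     110001110100101100
3. Add 1:           110001110100101101

Answer: 110001110100101101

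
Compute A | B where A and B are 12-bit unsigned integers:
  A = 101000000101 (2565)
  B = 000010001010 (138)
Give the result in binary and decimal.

Apply | to each column (1 where either bit is 1):
  101000000101
| 000010001010
--------------
  101010001111

Answer: 101010001111 (2703)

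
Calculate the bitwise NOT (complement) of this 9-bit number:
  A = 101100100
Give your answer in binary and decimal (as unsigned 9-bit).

Flip each bit (0->1, 1->0):
  101100100
  010011011

Answer: 010011011 (155)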